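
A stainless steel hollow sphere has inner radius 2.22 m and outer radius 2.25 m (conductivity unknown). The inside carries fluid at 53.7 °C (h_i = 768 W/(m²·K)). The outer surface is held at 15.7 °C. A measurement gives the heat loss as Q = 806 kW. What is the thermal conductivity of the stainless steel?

k = 18.3 W/m·K

ΣR = ΔT/Q = |53.7 − 15.7|/8.06×10^5 = 4.715×10^-5 K/W
Known resistances:
  R_conv,in = 1/(4πr²h) = 1/(4π·2.22²·768) = 2.102×10^-5 K/W
R_stainless steel = ΣR − ΣR_known = 4.715×10^-5 − 2.102×10^-5 = 2.613×10^-5 K/W
(1/r₁−1/r₂)/(4πk) = 2.613×10^-5 ⇒ k = 0.006006/(4π·2.613×10^-5) = 18.3 W/m·K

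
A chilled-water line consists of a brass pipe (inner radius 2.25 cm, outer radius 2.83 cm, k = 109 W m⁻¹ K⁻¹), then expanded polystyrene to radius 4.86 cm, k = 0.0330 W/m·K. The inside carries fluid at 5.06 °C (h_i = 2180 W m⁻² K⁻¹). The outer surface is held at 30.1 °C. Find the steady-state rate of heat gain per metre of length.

Treat each layer as a resistance in series:
  R'_conv,in = 1/(2πr h) = 1/(2π·0.0225·2180) = 0.003245 m·K/W
  R'_brass = ln(0.0283/0.0225)/(2πk) = 0.2293/(2π·109) = 3.349×10^-4 m·K/W
  R'_expanded polystyrene = ln(0.0486/0.0283)/(2πk) = 0.5408/(2π·0.0330) = 2.608 m·K/W
ΣR = 0.003245 + 3.349×10^-4 + 2.608 = 2.612 m·K/W
Q' = ΔT/ΣR = (5.06 °C − 30.1 °C)/2.612 = -9.59 W/m
(Negative Q' ⇒ heat flows inward; heat gain = 9.59 W/m.)

Q' = 9.59 W/m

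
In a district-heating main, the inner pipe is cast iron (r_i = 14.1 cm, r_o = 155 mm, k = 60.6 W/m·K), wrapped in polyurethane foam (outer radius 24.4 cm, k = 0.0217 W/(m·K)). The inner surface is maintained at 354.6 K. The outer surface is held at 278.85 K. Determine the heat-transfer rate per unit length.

Q' = 22.8 W/m

Treat each layer as a resistance in series:
  R'_cast iron = ln(0.155/0.141)/(2πk) = 0.09467/(2π·60.6) = 2.486×10^-4 m·K/W
  R'_polyurethane foam = ln(0.244/0.155)/(2πk) = 0.4537/(2π·0.0217) = 3.328 m·K/W
ΣR = 2.486×10^-4 + 3.328 = 3.328 m·K/W
Q' = ΔT/ΣR = (354.6 K − 278.85 K)/3.328 = 22.8 W/m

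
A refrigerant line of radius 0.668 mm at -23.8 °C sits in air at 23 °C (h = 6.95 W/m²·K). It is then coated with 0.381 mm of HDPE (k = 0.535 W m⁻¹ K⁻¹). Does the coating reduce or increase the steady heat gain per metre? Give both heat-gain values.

Critical radius for a cylinder: r_cr = k/h = 0.0770 m = 7.70 cm.
Outer radius after coating: r₂ = 6.68×10^-4 + 3.81×10^-4 = 0.001049 m.
Since r₁ < r_cr and r₂ ≤ r_cr, the coating moves toward the maximum at r_cr — heat gain rises.
Bare: R = 1/(2πr₁h) = 34.28 m·K/W; Q = 46.8/34.28 = 1.37 W/m.
Coated: R = R_cond + R_conv = 21.96 m·K/W; Q = 46.8/21.96 = 2.13 W/m.

increases: 1.37 → 2.13 W/m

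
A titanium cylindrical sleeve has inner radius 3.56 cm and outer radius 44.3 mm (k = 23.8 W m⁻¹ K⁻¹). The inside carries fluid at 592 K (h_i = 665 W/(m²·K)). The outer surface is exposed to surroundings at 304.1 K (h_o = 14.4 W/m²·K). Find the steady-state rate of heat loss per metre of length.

Q' = 1120 W/m

Resistance network (inner→outer):
  R'_conv,in = 1/(2πr h) = 1/(2π·0.0356·665) = 0.006723 m·K/W
  R'_titanium = ln(0.0443/0.0356)/(2πk) = 0.2186/(2π·23.8) = 0.001462 m·K/W
  R'_conv,out = 1/(2πr h) = 1/(2π·0.0443·14.4) = 0.2495 m·K/W
ΣR = 0.006723 + 0.001462 + 0.2495 = 0.2577 m·K/W
Q' = ΔT/ΣR = (592 K − 304.1 K)/0.2577 = 1120 W/m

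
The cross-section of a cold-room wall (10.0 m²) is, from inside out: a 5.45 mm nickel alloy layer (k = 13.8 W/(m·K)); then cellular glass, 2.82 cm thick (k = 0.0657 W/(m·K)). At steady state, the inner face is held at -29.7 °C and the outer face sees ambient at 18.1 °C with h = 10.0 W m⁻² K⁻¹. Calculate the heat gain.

Series thermal resistances, inner to outer:
  R_nickel alloy = L/(kA) = 0.00545/(13.8·10.0) = 3.949×10^-5 K/W
  R_cellular glass = L/(kA) = 0.0282/(0.0657·10.0) = 0.04292 K/W
  R_conv,out = 1/(hA) = 1/(10.0·10.0) = 0.01000 K/W
ΣR = 3.949×10^-5 + 0.04292 + 0.01000 = 0.05296 K/W
Q = ΔT/ΣR = (-29.7 °C − 18.1 °C)/0.05296 = -903 W
(Negative Q ⇒ heat flows inward; heat gain = 903 W.)

Q = 903 W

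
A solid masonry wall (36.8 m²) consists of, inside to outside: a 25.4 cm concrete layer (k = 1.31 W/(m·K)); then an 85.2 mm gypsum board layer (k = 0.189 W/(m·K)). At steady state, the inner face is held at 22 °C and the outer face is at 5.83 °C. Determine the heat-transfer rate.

Resistance network (inner→outer):
  R_concrete = L/(kA) = 0.254/(1.31·36.8) = 0.005269 K/W
  R_gypsum board = L/(kA) = 0.0852/(0.189·36.8) = 0.01225 K/W
ΣR = 0.005269 + 0.01225 = 0.01752 K/W
Q = ΔT/ΣR = (22 °C − 5.83 °C)/0.01752 = 923 W

Q = 923 W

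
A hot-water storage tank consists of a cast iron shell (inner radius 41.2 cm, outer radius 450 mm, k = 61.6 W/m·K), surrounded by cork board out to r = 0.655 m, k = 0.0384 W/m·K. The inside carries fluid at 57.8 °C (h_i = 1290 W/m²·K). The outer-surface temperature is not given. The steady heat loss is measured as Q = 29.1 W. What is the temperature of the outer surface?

Series resistances:
  R_conv,in = 1/(4πr²h) = 1/(4π·0.412²·1290) = 3.634×10^-4 K/W
  R_cast iron = (1/0.412 − 1/0.450)/(4πk) = 0.2050/(4π·61.6) = 2.648×10^-4 K/W
  R_cork board = (1/0.450 − 1/0.655)/(4πk) = 0.6955/(4π·0.0384) = 1.441 K/W
ΣR = 1.442 K/W
ΔT = Q·ΣR = 29.1 × 1.442 = 41.96 K
Heat flows outward, so T_out = T_in − ΔT = 57.8 − 41.96 = 15.8 °C

T_out = 15.8 °C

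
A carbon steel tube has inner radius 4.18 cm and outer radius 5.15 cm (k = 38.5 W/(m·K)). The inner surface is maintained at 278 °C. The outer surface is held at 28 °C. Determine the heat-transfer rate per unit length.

Q' = 290 kW/m

Q' = 2πk·ΔT/ln(r₂/r₁) = 2π × 38.5 × 250 / ln(0.0515/0.0418) = 2.90×10^5 W/m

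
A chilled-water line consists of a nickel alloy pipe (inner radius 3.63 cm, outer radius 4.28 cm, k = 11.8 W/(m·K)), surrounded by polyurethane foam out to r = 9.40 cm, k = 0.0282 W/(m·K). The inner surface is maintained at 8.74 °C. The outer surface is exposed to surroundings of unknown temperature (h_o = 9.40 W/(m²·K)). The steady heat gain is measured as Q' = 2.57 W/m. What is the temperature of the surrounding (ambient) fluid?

Series resistances:
  R'_nickel alloy = ln(0.0428/0.0363)/(2πk) = 0.1647/(2π·11.8) = 0.002222 m·K/W
  R'_polyurethane foam = ln(0.0940/0.0428)/(2πk) = 0.7868/(2π·0.0282) = 4.440 m·K/W
  R'_conv,out = 1/(2πr h) = 1/(2π·0.0940·9.40) = 0.1801 m·K/W
ΣR = 4.623 m·K/W
ΔT = Q'·ΣR = 2.57 × 4.623 = 11.88 K
Heat flows inward, so T_out = T_in + ΔT = 8.74 + 11.88 = 20.6 °C

T_out = 20.6 °C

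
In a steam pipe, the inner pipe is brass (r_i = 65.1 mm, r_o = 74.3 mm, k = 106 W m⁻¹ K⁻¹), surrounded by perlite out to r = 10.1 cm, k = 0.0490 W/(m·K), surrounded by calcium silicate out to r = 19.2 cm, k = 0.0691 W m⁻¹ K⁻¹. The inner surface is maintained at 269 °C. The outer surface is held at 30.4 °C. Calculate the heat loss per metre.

Q' = 96.3 W/m

Resistance network (inner→outer):
  R'_brass = ln(0.0743/0.0651)/(2πk) = 0.1322/(2π·106) = 1.985×10^-4 m·K/W
  R'_perlite = ln(0.101/0.0743)/(2πk) = 0.3070/(2π·0.0490) = 0.9972 m·K/W
  R'_calcium silicate = ln(0.192/0.101)/(2πk) = 0.6424/(2π·0.0691) = 1.480 m·K/W
ΣR = 1.985×10^-4 + 0.9972 + 1.480 = 2.477 m·K/W
Q' = ΔT/ΣR = (269 °C − 30.4 °C)/2.477 = 96.3 W/m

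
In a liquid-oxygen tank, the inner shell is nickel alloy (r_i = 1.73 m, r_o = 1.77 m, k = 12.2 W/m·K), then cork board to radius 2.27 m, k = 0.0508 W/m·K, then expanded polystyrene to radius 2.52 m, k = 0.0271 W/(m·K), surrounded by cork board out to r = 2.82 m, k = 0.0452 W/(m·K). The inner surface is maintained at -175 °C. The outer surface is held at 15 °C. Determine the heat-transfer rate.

Q = 478 W

Treat each layer as a resistance in series:
  R_nickel alloy = (1/1.73 − 1/1.77)/(4πk) = 0.01306/(4π·12.2) = 8.521×10^-5 K/W
  R_cork board = (1/1.77 − 1/2.27)/(4πk) = 0.1244/(4π·0.0508) = 0.1949 K/W
  R_expanded polystyrene = (1/2.27 − 1/2.52)/(4πk) = 0.04370/(4π·0.0271) = 0.1283 K/W
  R_cork board = (1/2.52 − 1/2.82)/(4πk) = 0.04222/(4π·0.0452) = 0.07432 K/W
ΣR = 8.521×10^-5 + 0.1949 + 0.1283 + 0.07432 = 0.3976 K/W
Q = ΔT/ΣR = (-175 °C − 15 °C)/0.3976 = -478 W
(Negative Q ⇒ heat flows inward; heat gain = 478 W.)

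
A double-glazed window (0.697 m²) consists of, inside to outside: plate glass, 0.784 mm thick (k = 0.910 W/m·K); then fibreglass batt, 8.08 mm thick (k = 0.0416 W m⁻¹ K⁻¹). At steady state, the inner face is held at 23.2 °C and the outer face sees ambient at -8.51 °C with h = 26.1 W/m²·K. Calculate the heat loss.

Treat each layer as a resistance in series:
  R_plate glass = L/(kA) = 7.84×10^-4/(0.910·0.697) = 0.001236 K/W
  R_fibreglass batt = L/(kA) = 0.00808/(0.0416·0.697) = 0.2787 K/W
  R_conv,out = 1/(hA) = 1/(26.1·0.697) = 0.05497 K/W
ΣR = 0.001236 + 0.2787 + 0.05497 = 0.3349 K/W
Q = ΔT/ΣR = (23.2 °C − -8.51 °C)/0.3349 = 94.7 W

Q = 94.7 W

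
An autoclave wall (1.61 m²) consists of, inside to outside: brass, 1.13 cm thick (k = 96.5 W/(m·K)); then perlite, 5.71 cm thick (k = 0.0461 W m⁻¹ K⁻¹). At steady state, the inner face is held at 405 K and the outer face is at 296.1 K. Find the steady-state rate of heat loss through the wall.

Q = 142 W

Resistance network (inner→outer):
  R_brass = L/(kA) = 0.0113/(96.5·1.61) = 7.273×10^-5 K/W
  R_perlite = L/(kA) = 0.0571/(0.0461·1.61) = 0.7693 K/W
ΣR = 7.273×10^-5 + 0.7693 = 0.7694 K/W
Q = ΔT/ΣR = (405 K − 296.1 K)/0.7694 = 142 W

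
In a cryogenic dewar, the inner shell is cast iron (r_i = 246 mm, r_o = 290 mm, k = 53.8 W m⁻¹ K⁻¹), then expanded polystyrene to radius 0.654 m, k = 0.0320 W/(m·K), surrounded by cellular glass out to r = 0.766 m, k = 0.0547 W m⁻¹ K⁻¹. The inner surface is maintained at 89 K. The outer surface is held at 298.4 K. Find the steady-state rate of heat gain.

Q = 41.1 W

Resistance network (inner→outer):
  R_cast iron = (1/0.246 − 1/0.290)/(4πk) = 0.6168/(4π·53.8) = 9.123×10^-4 K/W
  R_expanded polystyrene = (1/0.290 − 1/0.654)/(4πk) = 1.919/(4π·0.0320) = 4.773 K/W
  R_cellular glass = (1/0.654 − 1/0.766)/(4πk) = 0.2236/(4π·0.0547) = 0.3252 K/W
ΣR = 9.123×10^-4 + 4.773 + 0.3252 = 5.099 K/W
Q = ΔT/ΣR = (89 K − 298.4 K)/5.099 = -41.1 W
(Negative Q ⇒ heat flows inward; heat gain = 41.1 W.)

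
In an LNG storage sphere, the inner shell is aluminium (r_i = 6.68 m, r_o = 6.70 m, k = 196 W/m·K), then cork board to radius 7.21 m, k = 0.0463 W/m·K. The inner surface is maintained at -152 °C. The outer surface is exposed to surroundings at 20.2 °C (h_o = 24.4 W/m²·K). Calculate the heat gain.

Q = 9.46 kW

Treat each layer as a resistance in series:
  R_aluminium = (1/6.68 − 1/6.70)/(4πk) = 4.469×10^-4/(4π·196) = 1.814×10^-7 K/W
  R_cork board = (1/6.70 − 1/7.21)/(4πk) = 0.01056/(4π·0.0463) = 0.01815 K/W
  R_conv,out = 1/(4πr²h) = 1/(4π·7.21²·24.4) = 6.274×10^-5 K/W
ΣR = 1.814×10^-7 + 0.01815 + 6.274×10^-5 = 0.01821 K/W
Q = ΔT/ΣR = (-152 °C − 20.2 °C)/0.01821 = -9460 W
(Negative Q ⇒ heat flows inward; heat gain = 9460 W.)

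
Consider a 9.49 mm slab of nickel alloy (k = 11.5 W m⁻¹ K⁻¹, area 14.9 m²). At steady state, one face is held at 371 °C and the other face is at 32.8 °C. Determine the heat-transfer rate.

Q = kA·ΔT/L = 11.5 × 14.9 × |371 °C − 32.8 °C| / 0.00949 = 6.11×10^6 W

Q = 6.11×10^6 W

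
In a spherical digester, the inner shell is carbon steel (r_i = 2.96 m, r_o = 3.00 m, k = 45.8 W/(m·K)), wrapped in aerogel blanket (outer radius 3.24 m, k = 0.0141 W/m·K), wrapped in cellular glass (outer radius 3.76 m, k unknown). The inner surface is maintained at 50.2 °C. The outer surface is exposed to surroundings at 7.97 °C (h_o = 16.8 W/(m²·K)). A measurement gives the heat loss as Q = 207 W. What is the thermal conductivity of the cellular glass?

k = 0.0528 W/m·K

ΣR = ΔT/Q = |50.2 − 7.97|/207 = 0.2040 K/W
Known resistances:
  R_carbon steel = (1/2.96 − 1/3.00)/(4πk) = 0.004505/(4π·45.8) = 7.827×10^-6 K/W
  R_aerogel blanket = (1/3.00 − 1/3.24)/(4πk) = 0.02469/(4π·0.0141) = 0.1394 K/W
  R_conv,out = 1/(4πr²h) = 1/(4π·3.76²·16.8) = 3.350×10^-4 K/W
R_cellular glass = ΣR − ΣR_known = 0.2040 − 0.1397 = 0.06430 K/W
(1/r₁−1/r₂)/(4πk) = 0.06430 ⇒ k = 0.04268/(4π·0.06430) = 0.0528 W/m·K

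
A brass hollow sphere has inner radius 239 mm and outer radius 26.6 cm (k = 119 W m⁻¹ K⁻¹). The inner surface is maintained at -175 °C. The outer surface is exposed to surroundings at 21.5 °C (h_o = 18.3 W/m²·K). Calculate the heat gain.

Treat each layer as a resistance in series:
  R_brass = (1/0.239 − 1/0.266)/(4πk) = 0.4247/(4π·119) = 2.840×10^-4 K/W
  R_conv,out = 1/(4πr²h) = 1/(4π·0.266²·18.3) = 0.06146 K/W
ΣR = 2.840×10^-4 + 0.06146 = 0.06174 K/W
Q = ΔT/ΣR = (-175 °C − 21.5 °C)/0.06174 = -3180 W
(Negative Q ⇒ heat flows inward; heat gain = 3180 W.)

Q = 3.18 kW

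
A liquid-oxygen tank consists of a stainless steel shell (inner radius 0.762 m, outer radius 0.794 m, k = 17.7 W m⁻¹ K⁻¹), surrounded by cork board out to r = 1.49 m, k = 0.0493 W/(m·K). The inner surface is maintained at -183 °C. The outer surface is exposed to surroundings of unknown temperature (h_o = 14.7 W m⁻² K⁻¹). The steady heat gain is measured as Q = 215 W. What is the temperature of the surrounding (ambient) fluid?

Sum the resistances:
  R_stainless steel = (1/0.762 − 1/0.794)/(4πk) = 0.05289/(4π·17.7) = 2.378×10^-4 K/W
  R_cork board = (1/0.794 − 1/1.49)/(4πk) = 0.5883/(4π·0.0493) = 0.9496 K/W
  R_conv,out = 1/(4πr²h) = 1/(4π·1.49²·14.7) = 0.002438 K/W
ΣR = 0.9523 K/W
ΔT = Q·ΣR = 215 × 0.9523 = 204.7 K
Heat flows inward, so T_out = T_in + ΔT = -183 + 204.7 = 21.7 °C

T_out = 21.7 °C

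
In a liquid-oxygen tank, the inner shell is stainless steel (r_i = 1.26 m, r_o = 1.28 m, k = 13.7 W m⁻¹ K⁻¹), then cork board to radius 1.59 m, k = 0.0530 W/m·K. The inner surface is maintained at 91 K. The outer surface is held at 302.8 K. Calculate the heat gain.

Q = 926 W

Treat each layer as a resistance in series:
  R_stainless steel = (1/1.26 − 1/1.28)/(4πk) = 0.01240/(4π·13.7) = 7.203×10^-5 K/W
  R_cork board = (1/1.28 − 1/1.59)/(4πk) = 0.1523/(4π·0.0530) = 0.2287 K/W
ΣR = 7.203×10^-5 + 0.2287 = 0.2288 K/W
Q = ΔT/ΣR = (91 K − 302.8 K)/0.2288 = -926 W
(Negative Q ⇒ heat flows inward; heat gain = 926 W.)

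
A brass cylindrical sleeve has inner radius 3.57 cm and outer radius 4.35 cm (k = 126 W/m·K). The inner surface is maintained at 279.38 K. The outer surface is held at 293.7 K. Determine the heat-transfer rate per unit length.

Q' = 57.4 kW/m

Q' = 2πk·ΔT/ln(r₂/r₁) = 2π × 126 × 14.32 / ln(0.0435/0.0357) = 57400 W/m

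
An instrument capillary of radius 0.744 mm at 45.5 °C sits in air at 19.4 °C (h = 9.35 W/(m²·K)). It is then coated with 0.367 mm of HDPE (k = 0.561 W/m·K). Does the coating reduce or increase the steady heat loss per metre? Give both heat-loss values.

increases: 1.14 → 1.69 W/m

Critical radius for a cylinder: r_cr = k/h = 0.0600 m = 6.00 cm.
Outer radius after coating: r₂ = 7.44×10^-4 + 3.67×10^-4 = 0.001111 m.
Since r₁ < r_cr and r₂ ≤ r_cr, the coating moves toward the maximum at r_cr — heat loss rises.
Bare: R = 1/(2πr₁h) = 22.88 m·K/W; Q = 26.1/22.88 = 1.14 W/m.
Coated: R = R_cond + R_conv = 15.44 m·K/W; Q = 26.1/15.44 = 1.69 W/m.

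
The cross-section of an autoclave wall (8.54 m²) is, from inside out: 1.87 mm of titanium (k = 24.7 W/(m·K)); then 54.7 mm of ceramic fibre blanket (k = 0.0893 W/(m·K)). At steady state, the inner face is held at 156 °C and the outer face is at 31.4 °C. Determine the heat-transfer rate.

Resistance network (inner→outer):
  R_titanium = L/(kA) = 0.00187/(24.7·8.54) = 8.865×10^-6 K/W
  R_ceramic fibre blanket = L/(kA) = 0.0547/(0.0893·8.54) = 0.07173 K/W
ΣR = 8.865×10^-6 + 0.07173 = 0.07174 K/W
Q = ΔT/ΣR = (156 °C − 31.4 °C)/0.07174 = 1740 W

Q = 1740 W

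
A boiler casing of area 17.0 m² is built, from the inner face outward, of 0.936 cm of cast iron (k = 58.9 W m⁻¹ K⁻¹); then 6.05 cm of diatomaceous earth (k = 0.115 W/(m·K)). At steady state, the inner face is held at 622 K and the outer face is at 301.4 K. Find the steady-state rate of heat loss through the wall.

Series thermal resistances, inner to outer:
  R_cast iron = L/(kA) = 0.00936/(58.9·17.0) = 9.348×10^-6 K/W
  R_diatomaceous earth = L/(kA) = 0.0605/(0.115·17.0) = 0.03095 K/W
ΣR = 9.348×10^-6 + 0.03095 = 0.03096 K/W
Q = ΔT/ΣR = (622 K − 301.4 K)/0.03096 = 10400 W

Q = 10400 W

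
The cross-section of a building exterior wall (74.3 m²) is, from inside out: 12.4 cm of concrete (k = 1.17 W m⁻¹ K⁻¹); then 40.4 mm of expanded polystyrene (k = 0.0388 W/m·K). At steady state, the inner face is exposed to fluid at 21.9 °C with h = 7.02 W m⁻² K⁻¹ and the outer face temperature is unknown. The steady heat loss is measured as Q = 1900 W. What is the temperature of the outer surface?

Series resistances:
  R_conv,in = 1/(hA) = 1/(7.02·74.3) = 0.001917 K/W
  R_concrete = L/(kA) = 0.124/(1.17·74.3) = 0.001426 K/W
  R_expanded polystyrene = L/(kA) = 0.0404/(0.0388·74.3) = 0.01401 K/W
ΣR = 0.01736 K/W
ΔT = Q·ΣR = 1900 × 0.01736 = 32.98 K
Heat flows outward, so T_out = T_in − ΔT = 21.9 − 32.98 = -11.1 °C

T_out = -11.1 °C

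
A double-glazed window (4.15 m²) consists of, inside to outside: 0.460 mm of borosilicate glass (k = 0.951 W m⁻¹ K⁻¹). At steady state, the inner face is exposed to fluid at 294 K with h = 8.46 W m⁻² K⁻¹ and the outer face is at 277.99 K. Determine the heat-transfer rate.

Series thermal resistances, inner to outer:
  R_conv,in = 1/(hA) = 1/(8.46·4.15) = 0.02848 K/W
  R_borosilicate glass = L/(kA) = 4.60×10^-4/(0.951·4.15) = 1.166×10^-4 K/W
ΣR = 0.02848 + 1.166×10^-4 = 0.02860 K/W
Q = ΔT/ΣR = (294 K − 277.99 K)/0.02860 = 560 W

Q = 560 W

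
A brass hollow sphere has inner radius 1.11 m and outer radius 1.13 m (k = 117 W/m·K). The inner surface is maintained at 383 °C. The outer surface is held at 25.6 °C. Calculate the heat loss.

Q = 3.30×10^7 W

Q = 4πk·ΔT/(1/r₁ − 1/r₂) = 4π × 117 × 357.4 / (1/1.11 − 1/1.13) = 3.30×10^7 W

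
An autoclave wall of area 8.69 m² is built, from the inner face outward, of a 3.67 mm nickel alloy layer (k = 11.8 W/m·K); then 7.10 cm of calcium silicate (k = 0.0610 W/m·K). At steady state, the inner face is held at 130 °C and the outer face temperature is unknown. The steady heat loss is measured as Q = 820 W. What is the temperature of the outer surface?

Sum the resistances:
  R_nickel alloy = L/(kA) = 0.00367/(11.8·8.69) = 3.579×10^-5 K/W
  R_calcium silicate = L/(kA) = 0.0710/(0.0610·8.69) = 0.1339 K/W
ΣR = 0.1340 K/W
ΔT = Q·ΣR = 820 × 0.1340 = 109.9 K
Heat flows outward, so T_out = T_in − ΔT = 130 − 109.9 = 20.1 °C

T_out = 20.1 °C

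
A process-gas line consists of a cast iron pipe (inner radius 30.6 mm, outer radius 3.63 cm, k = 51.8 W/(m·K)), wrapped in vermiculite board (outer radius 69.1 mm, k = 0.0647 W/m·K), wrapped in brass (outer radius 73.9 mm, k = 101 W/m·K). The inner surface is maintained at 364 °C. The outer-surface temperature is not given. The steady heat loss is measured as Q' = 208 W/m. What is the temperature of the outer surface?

T_out = 34.5 °C

Series resistances:
  R'_cast iron = ln(0.0363/0.0306)/(2πk) = 0.1708/(2π·51.8) = 5.248×10^-4 m·K/W
  R'_vermiculite board = ln(0.0691/0.0363)/(2πk) = 0.6437/(2π·0.0647) = 1.584 m·K/W
  R'_brass = ln(0.0739/0.0691)/(2πk) = 0.06716/(2π·101) = 1.058×10^-4 m·K/W
ΣR = 1.584 m·K/W
ΔT = Q'·ΣR = 208 × 1.584 = 329.5 K
Heat flows outward, so T_out = T_in − ΔT = 364 − 329.5 = 34.5 °C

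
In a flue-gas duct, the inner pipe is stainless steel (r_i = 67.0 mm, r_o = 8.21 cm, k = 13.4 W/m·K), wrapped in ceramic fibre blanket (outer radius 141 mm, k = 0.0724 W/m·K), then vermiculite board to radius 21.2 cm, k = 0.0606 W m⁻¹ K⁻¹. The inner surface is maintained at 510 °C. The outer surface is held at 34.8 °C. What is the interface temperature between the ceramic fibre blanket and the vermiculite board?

T = 260 °C

Series thermal resistances, inner to outer:
  R'_stainless steel = ln(0.0821/0.0670)/(2πk) = 0.2032/(2π·13.4) = 0.002414 m·K/W
  R'_ceramic fibre blanket = ln(0.141/0.0821)/(2πk) = 0.5408/(2π·0.0724) = 1.189 m·K/W
  R'_vermiculite board = ln(0.212/0.141)/(2πk) = 0.4078/(2π·0.0606) = 1.071 m·K/W
ΣR = 0.002414 + 1.189 + 1.071 = 2.262 m·K/W
Q' = ΔT/ΣR = (510 °C − 34.8 °C)/2.262 = 210.1 W/m
From the inner boundary to the ceramic fibre blanket/vermiculite board interface, ΣR_partial = 1.191 m·K/W.
T_interface = T_in − Q'·ΣR_partial = 510 °C − (210.1)(1.191) = 260 °C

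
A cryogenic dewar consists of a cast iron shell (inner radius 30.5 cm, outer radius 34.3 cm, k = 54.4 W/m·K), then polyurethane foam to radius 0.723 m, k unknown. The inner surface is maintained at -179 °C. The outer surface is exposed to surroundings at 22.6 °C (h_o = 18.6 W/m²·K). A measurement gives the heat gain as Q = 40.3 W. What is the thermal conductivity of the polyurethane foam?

k = 0.0244 W/m·K

ΣR = ΔT/Q = |-179 − 22.6|/40.3 = 5.002 K/W
Known resistances:
  R_cast iron = (1/0.305 − 1/0.343)/(4πk) = 0.3632/(4π·54.4) = 5.314×10^-4 K/W
  R_conv,out = 1/(4πr²h) = 1/(4π·0.723²·18.6) = 0.008185 K/W
R_polyurethane foam = ΣR − ΣR_known = 5.002 − 0.008716 = 4.993 K/W
(1/r₁−1/r₂)/(4πk) = 4.993 ⇒ k = 1.532/(4π·4.993) = 0.0244 W/m·K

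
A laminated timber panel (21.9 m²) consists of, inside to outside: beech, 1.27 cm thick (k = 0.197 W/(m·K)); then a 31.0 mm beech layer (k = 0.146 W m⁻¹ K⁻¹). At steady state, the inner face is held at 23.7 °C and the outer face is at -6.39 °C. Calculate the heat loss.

Q = 2380 W

Treat each layer as a resistance in series:
  R_beech = L/(kA) = 0.0127/(0.197·21.9) = 0.002944 K/W
  R_beech = L/(kA) = 0.0310/(0.146·21.9) = 0.009695 K/W
ΣR = 0.002944 + 0.009695 = 0.01264 K/W
Q = ΔT/ΣR = (23.7 °C − -6.39 °C)/0.01264 = 2380 W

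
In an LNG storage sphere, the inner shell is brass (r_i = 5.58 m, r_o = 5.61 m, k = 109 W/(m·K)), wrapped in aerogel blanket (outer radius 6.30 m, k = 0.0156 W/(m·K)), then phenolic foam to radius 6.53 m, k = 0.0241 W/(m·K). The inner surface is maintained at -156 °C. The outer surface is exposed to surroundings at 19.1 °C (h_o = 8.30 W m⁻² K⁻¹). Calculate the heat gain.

Q = 1480 W

Resistance network (inner→outer):
  R_brass = (1/5.58 − 1/5.61)/(4πk) = 9.584×10^-4/(4π·109) = 6.997×10^-7 K/W
  R_aerogel blanket = (1/5.61 − 1/6.30)/(4πk) = 0.01952/(4π·0.0156) = 0.09959 K/W
  R_phenolic foam = (1/6.30 − 1/6.53)/(4πk) = 0.005591/(4π·0.0241) = 0.01846 K/W
  R_conv,out = 1/(4πr²h) = 1/(4π·6.53²·8.30) = 2.248×10^-4 K/W
ΣR = 6.997×10^-7 + 0.09959 + 0.01846 + 2.248×10^-4 = 0.1183 K/W
Q = ΔT/ΣR = (-156 °C − 19.1 °C)/0.1183 = -1480 W
(Negative Q ⇒ heat flows inward; heat gain = 1480 W.)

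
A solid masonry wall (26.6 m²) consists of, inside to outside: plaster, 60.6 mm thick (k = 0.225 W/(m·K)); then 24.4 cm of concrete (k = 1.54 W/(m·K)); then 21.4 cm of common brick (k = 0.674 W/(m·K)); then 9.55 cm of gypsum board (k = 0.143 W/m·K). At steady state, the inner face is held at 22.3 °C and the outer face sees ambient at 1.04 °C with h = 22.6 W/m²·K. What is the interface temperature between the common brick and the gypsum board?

T = 11.4 °C

Series thermal resistances, inner to outer:
  R_plaster = L/(kA) = 0.0606/(0.225·26.6) = 0.01013 K/W
  R_concrete = L/(kA) = 0.244/(1.54·26.6) = 0.005956 K/W
  R_common brick = L/(kA) = 0.214/(0.674·26.6) = 0.01194 K/W
  R_gypsum board = L/(kA) = 0.0955/(0.143·26.6) = 0.02511 K/W
  R_conv,out = 1/(hA) = 1/(22.6·26.6) = 0.001663 K/W
ΣR = 0.01013 + 0.005956 + 0.01194 + 0.02511 + 0.001663 = 0.05480 K/W
Q = ΔT/ΣR = (22.3 °C − 1.04 °C)/0.05480 = 388.0 W
From the inner boundary to the common brick/gypsum board interface, ΣR_partial = 0.02803 K/W.
T_interface = T_in − Q·ΣR_partial = 22.3 °C − (388.0)(0.02803) = 11.4 °C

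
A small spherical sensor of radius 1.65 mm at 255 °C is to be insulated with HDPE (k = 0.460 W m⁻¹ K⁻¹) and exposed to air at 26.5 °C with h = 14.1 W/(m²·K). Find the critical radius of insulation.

r_cr = 6.52 cm

For a sphere, r_cr = 2k_ins/h = 2·0.460/14.1 = 0.0652 m = 6.52 cm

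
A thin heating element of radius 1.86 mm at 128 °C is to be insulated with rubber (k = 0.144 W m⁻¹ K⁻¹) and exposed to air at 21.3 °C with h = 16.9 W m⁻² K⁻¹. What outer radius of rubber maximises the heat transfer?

r_cr = 0.852 cm

For a cylinder, r_cr = k_ins/h = 0.144/16.9 = 0.00852 m = 0.852 cm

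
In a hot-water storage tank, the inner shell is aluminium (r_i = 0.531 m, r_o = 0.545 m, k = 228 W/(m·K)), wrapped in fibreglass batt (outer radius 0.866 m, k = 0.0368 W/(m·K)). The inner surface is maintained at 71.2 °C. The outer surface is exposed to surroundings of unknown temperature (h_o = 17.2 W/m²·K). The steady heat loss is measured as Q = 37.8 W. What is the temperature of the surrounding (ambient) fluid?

T_out = 15.4 °C

Sum the resistances:
  R_aluminium = (1/0.531 − 1/0.545)/(4πk) = 0.04838/(4π·228) = 1.688×10^-5 K/W
  R_fibreglass batt = (1/0.545 − 1/0.866)/(4πk) = 0.6801/(4π·0.0368) = 1.471 K/W
  R_conv,out = 1/(4πr²h) = 1/(4π·0.866²·17.2) = 0.006169 K/W
ΣR = 1.477 K/W
ΔT = Q·ΣR = 37.8 × 1.477 = 55.83 K
Heat flows outward, so T_out = T_in − ΔT = 71.2 − 55.83 = 15.4 °C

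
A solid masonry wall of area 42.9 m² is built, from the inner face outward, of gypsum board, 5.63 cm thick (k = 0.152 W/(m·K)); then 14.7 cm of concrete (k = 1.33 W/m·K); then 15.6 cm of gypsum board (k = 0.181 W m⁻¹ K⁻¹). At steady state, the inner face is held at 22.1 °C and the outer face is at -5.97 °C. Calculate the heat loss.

Q = 897 W

Treat each layer as a resistance in series:
  R_gypsum board = L/(kA) = 0.0563/(0.152·42.9) = 0.008634 K/W
  R_concrete = L/(kA) = 0.147/(1.33·42.9) = 0.002576 K/W
  R_gypsum board = L/(kA) = 0.156/(0.181·42.9) = 0.02009 K/W
ΣR = 0.008634 + 0.002576 + 0.02009 = 0.03130 K/W
Q = ΔT/ΣR = (22.1 °C − -5.97 °C)/0.03130 = 897 W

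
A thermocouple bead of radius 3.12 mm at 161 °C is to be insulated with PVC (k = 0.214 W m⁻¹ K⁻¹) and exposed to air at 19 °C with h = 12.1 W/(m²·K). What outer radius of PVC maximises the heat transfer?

r_cr = 3.54 cm

For a sphere, r_cr = 2k_ins/h = 2·0.214/12.1 = 0.0354 m = 3.54 cm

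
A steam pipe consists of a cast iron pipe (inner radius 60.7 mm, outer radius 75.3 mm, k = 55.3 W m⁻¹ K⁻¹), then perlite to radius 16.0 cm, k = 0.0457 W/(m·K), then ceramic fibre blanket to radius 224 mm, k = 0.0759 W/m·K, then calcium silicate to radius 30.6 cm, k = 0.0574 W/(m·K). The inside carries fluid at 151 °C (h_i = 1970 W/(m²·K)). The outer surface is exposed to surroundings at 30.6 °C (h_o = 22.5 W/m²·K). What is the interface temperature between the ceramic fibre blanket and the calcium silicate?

Series thermal resistances, inner to outer:
  R'_conv,in = 1/(2πr h) = 1/(2π·0.0607·1970) = 0.001331 m·K/W
  R'_cast iron = ln(0.0753/0.0607)/(2πk) = 0.2155/(2π·55.3) = 6.203×10^-4 m·K/W
  R'_perlite = ln(0.160/0.0753)/(2πk) = 0.7537/(2π·0.0457) = 2.625 m·K/W
  R'_ceramic fibre blanket = ln(0.224/0.160)/(2πk) = 0.3365/(2π·0.0759) = 0.7055 m·K/W
  R'_calcium silicate = ln(0.306/0.224)/(2πk) = 0.3119/(2π·0.0574) = 0.8649 m·K/W
  R'_conv,out = 1/(2πr h) = 1/(2π·0.306·22.5) = 0.02312 m·K/W
ΣR = 0.001331 + 6.203×10^-4 + 2.625 + 0.7055 + 0.8649 + 0.02312 = 4.220 m·K/W
Q' = ΔT/ΣR = (151 °C − 30.6 °C)/4.220 = 28.53 W/m
From the inner boundary to the ceramic fibre blanket/calcium silicate interface, ΣR_partial = 3.332 m·K/W.
T_interface = T_in − Q'·ΣR_partial = 151 °C − (28.53)(3.332) = 55.9 °C

T = 55.9 °C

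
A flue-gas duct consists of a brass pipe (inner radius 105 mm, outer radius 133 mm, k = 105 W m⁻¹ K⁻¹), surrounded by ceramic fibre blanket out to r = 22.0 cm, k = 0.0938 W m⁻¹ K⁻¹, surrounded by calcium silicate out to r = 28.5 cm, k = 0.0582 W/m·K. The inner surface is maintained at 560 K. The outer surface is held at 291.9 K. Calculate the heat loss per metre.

Q' = 172 W/m

Resistance network (inner→outer):
  R'_brass = ln(0.133/0.105)/(2πk) = 0.2364/(2π·105) = 3.583×10^-4 m·K/W
  R'_ceramic fibre blanket = ln(0.220/0.133)/(2πk) = 0.5033/(2π·0.0938) = 0.8539 m·K/W
  R'_calcium silicate = ln(0.285/0.220)/(2πk) = 0.2589/(2π·0.0582) = 0.7079 m·K/W
ΣR = 3.583×10^-4 + 0.8539 + 0.7079 = 1.562 m·K/W
Q' = ΔT/ΣR = (560 K − 291.9 K)/1.562 = 172 W/m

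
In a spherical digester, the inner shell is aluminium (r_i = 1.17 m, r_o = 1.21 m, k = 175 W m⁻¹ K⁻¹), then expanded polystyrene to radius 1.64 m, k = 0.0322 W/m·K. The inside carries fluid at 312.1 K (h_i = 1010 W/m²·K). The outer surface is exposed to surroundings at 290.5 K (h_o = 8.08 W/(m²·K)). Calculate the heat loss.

Q = 40.1 W

Resistance network (inner→outer):
  R_conv,in = 1/(4πr²h) = 1/(4π·1.17²·1010) = 5.756×10^-5 K/W
  R_aluminium = (1/1.17 − 1/1.21)/(4πk) = 0.02825/(4π·175) = 1.285×10^-5 K/W
  R_expanded polystyrene = (1/1.21 − 1/1.64)/(4πk) = 0.2167/(4π·0.0322) = 0.5355 K/W
  R_conv,out = 1/(4πr²h) = 1/(4π·1.64²·8.08) = 0.003662 K/W
ΣR = 5.756×10^-5 + 1.285×10^-5 + 0.5355 + 0.003662 = 0.5392 K/W
Q = ΔT/ΣR = (312.1 K − 290.5 K)/0.5392 = 40.1 W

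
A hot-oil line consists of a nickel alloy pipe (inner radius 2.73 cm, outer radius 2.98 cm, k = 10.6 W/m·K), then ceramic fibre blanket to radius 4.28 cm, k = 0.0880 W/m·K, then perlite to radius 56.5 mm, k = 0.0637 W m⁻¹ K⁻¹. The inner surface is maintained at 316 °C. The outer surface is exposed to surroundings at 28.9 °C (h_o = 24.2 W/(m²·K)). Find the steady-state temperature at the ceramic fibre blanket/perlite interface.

Resistance network (inner→outer):
  R'_nickel alloy = ln(0.0298/0.0273)/(2πk) = 0.08762/(2π·10.6) = 0.001316 m·K/W
  R'_ceramic fibre blanket = ln(0.0428/0.0298)/(2πk) = 0.3620/(2π·0.0880) = 0.6548 m·K/W
  R'_perlite = ln(0.0565/0.0428)/(2πk) = 0.2777/(2π·0.0637) = 0.6938 m·K/W
  R'_conv,out = 1/(2πr h) = 1/(2π·0.0565·24.2) = 0.1164 m·K/W
ΣR = 0.001316 + 0.6548 + 0.6938 + 0.1164 = 1.466 m·K/W
Q' = ΔT/ΣR = (316 °C − 28.9 °C)/1.466 = 195.8 W/m
From the inner boundary to the ceramic fibre blanket/perlite interface, ΣR_partial = 0.6561 m·K/W.
T_interface = T_in − Q'·ΣR_partial = 316 °C − (195.8)(0.6561) = 188 °C

T = 188 °C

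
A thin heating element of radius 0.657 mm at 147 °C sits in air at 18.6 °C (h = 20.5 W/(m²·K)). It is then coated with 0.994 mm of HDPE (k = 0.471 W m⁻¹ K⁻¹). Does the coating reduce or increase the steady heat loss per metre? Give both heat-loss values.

Critical radius for a cylinder: r_cr = k/h = 0.0230 m = 2.30 cm.
Outer radius after coating: r₂ = 6.57×10^-4 + 9.94×10^-4 = 0.001651 m.
Since r₁ < r_cr and r₂ ≤ r_cr, the coating moves toward the maximum at r_cr — heat loss rises.
Bare: R = 1/(2πr₁h) = 11.82 m·K/W; Q = 128.4/11.82 = 10.9 W/m.
Coated: R = R_cond + R_conv = 5.014 m·K/W; Q = 128.4/5.014 = 25.6 W/m.

increases: 10.9 → 25.6 W/m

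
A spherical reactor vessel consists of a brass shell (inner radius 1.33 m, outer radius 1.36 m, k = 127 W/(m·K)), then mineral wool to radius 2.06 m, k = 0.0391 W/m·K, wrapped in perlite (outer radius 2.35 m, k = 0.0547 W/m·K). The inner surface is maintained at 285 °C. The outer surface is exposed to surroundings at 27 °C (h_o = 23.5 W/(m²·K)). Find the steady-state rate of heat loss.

Q = 433 W

Series thermal resistances, inner to outer:
  R_brass = (1/1.33 − 1/1.36)/(4πk) = 0.01659/(4π·127) = 1.039×10^-5 K/W
  R_mineral wool = (1/1.36 − 1/2.06)/(4πk) = 0.2499/(4π·0.0391) = 0.5085 K/W
  R_perlite = (1/2.06 − 1/2.35)/(4πk) = 0.05990/(4π·0.0547) = 0.08715 K/W
  R_conv,out = 1/(4πr²h) = 1/(4π·2.35²·23.5) = 6.132×10^-4 K/W
ΣR = 1.039×10^-5 + 0.5085 + 0.08715 + 6.132×10^-4 = 0.5963 K/W
Q = ΔT/ΣR = (285 °C − 27 °C)/0.5963 = 433 W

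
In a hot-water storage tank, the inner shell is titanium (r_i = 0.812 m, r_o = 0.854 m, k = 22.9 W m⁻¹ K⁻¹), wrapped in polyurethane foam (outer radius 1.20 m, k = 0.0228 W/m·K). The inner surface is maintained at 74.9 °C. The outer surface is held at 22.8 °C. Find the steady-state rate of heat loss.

Series thermal resistances, inner to outer:
  R_titanium = (1/0.812 − 1/0.854)/(4πk) = 0.06057/(4π·22.9) = 2.105×10^-4 K/W
  R_polyurethane foam = (1/0.854 − 1/1.20)/(4πk) = 0.3376/(4π·0.0228) = 1.178 K/W
ΣR = 2.105×10^-4 + 1.178 = 1.178 K/W
Q = ΔT/ΣR = (74.9 °C − 22.8 °C)/1.178 = 44.2 W

Q = 44.2 W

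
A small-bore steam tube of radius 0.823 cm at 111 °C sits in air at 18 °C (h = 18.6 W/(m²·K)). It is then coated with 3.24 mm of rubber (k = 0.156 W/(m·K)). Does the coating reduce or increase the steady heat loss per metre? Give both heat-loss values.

Critical radius for a cylinder: r_cr = k/h = 0.00839 m = 0.839 cm.
Outer radius after coating: r₂ = 0.00823 + 0.00324 = 0.01147 m.
r₁ < r_cr < r₂: heat loss rises to a maximum at r_cr then falls. Whether the coating helps depends on whether Q(r₂) has dropped back below Q(r₁).
Bare: R = 1/(2πr₁h) = 1.040 m·K/W; Q = 93/1.040 = 89.4 W/m.
Coated: R = R_cond + R_conv = 1.085 m·K/W; Q = 93/1.085 = 85.7 W/m.

reduces: 89.4 → 85.7 W/m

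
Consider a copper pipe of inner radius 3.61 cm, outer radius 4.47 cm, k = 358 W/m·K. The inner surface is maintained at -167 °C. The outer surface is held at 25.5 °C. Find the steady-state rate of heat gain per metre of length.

Q' = 2030 kW/m

Q' = 2πk·ΔT/ln(r₂/r₁) = 2π × 358 × 192.5 / ln(0.0447/0.0361) = 2.03×10^6 W/m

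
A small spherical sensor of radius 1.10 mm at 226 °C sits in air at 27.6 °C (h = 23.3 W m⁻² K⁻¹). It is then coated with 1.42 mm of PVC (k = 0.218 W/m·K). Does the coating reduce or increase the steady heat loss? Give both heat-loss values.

Critical radius for a sphere: r_cr = 2k/h = 0.0187 m = 1.87 cm.
Outer radius after coating: r₂ = 0.00110 + 0.00142 = 0.00252 m.
Since r₁ < r_cr and r₂ ≤ r_cr, the coating moves toward the maximum at r_cr — heat loss rises.
Bare: R = 1/(4πr₁²h) = 2823 K/W; Q = 198.4/2823 = 0.0703 W.
Coated: R = R_cond + R_conv = 724.8 K/W; Q = 198.4/724.8 = 0.274 W.

increases: 0.0703 → 0.274 W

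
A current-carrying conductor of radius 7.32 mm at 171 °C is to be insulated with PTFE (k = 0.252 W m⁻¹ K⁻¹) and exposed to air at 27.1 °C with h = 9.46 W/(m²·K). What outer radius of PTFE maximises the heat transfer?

For a cylinder, r_cr = k_ins/h = 0.252/9.46 = 0.0266 m = 2.66 cm

r_cr = 2.66 cm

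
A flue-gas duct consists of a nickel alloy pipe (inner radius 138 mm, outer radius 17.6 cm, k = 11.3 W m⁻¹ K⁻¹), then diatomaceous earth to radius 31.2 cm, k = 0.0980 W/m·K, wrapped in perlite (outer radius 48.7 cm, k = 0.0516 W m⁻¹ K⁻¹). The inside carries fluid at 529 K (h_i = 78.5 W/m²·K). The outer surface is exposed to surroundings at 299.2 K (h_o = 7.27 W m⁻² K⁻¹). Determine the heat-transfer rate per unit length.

Q' = 97.1 W/m

Treat each layer as a resistance in series:
  R'_conv,in = 1/(2πr h) = 1/(2π·0.138·78.5) = 0.01469 m·K/W
  R'_nickel alloy = ln(0.176/0.138)/(2πk) = 0.2432/(2π·11.3) = 0.003426 m·K/W
  R'_diatomaceous earth = ln(0.312/0.176)/(2πk) = 0.5725/(2π·0.0980) = 0.9298 m·K/W
  R'_perlite = ln(0.487/0.312)/(2πk) = 0.4453/(2π·0.0516) = 1.373 m·K/W
  R'_conv,out = 1/(2πr h) = 1/(2π·0.487·7.27) = 0.04495 m·K/W
ΣR = 0.01469 + 0.003426 + 0.9298 + 1.373 + 0.04495 = 2.366 m·K/W
Q' = ΔT/ΣR = (529 K − 299.2 K)/2.366 = 97.1 W/m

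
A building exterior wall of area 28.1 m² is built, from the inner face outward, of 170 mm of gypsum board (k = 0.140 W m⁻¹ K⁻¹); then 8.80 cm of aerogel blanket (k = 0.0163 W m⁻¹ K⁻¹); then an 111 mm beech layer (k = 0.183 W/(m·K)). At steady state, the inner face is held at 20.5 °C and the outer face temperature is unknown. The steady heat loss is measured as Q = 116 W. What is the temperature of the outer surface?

Series resistances:
  R_gypsum board = L/(kA) = 0.170/(0.140·28.1) = 0.04321 K/W
  R_aerogel blanket = L/(kA) = 0.0880/(0.0163·28.1) = 0.1921 K/W
  R_beech = L/(kA) = 0.111/(0.183·28.1) = 0.02159 K/W
ΣR = 0.2569 K/W
ΔT = Q·ΣR = 116 × 0.2569 = 29.80 K
Heat flows outward, so T_out = T_in − ΔT = 20.5 − 29.80 = -9.30 °C

T_out = -9.30 °C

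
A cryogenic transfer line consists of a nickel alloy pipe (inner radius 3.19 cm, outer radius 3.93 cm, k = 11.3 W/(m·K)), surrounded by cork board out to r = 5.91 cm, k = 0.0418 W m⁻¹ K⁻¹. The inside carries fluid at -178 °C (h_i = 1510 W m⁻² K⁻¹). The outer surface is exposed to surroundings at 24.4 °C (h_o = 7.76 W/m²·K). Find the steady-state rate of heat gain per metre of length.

Q' = 106 W/m

Treat each layer as a resistance in series:
  R'_conv,in = 1/(2πr h) = 1/(2π·0.0319·1510) = 0.003304 m·K/W
  R'_nickel alloy = ln(0.0393/0.0319)/(2πk) = 0.2086/(2π·11.3) = 0.002938 m·K/W
  R'_cork board = ln(0.0591/0.0393)/(2πk) = 0.4080/(2π·0.0418) = 1.553 m·K/W
  R'_conv,out = 1/(2πr h) = 1/(2π·0.0591·7.76) = 0.3470 m·K/W
ΣR = 0.003304 + 0.002938 + 1.553 + 0.3470 = 1.906 m·K/W
Q' = ΔT/ΣR = (-178 °C − 24.4 °C)/1.906 = -106 W/m
(Negative Q' ⇒ heat flows inward; heat gain = 106 W/m.)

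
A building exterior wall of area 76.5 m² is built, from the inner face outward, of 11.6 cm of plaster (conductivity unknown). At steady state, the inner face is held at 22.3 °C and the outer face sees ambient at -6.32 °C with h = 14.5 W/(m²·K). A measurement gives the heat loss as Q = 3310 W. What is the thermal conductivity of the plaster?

ΣR = ΔT/Q = |22.3 − -6.32|/3310 = 0.008647 K/W
Known resistances:
  R_conv,out = 1/(hA) = 1/(14.5·76.5) = 9.015×10^-4 K/W
R_plaster = ΣR − ΣR_known = 0.008647 − 9.015×10^-4 = 0.007746 K/W
L/(kA) = 0.007746 ⇒ k = 0.116/(0.007746·76.5) = 0.196 W/m·K

k = 0.196 W/m·K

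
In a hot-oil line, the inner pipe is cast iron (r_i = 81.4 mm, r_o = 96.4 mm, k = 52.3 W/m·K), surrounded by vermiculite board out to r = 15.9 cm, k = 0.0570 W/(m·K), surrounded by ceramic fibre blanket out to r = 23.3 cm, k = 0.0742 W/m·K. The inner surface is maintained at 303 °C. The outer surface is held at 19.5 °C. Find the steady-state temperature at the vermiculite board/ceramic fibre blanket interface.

T = 124 °C

Series thermal resistances, inner to outer:
  R'_cast iron = ln(0.0964/0.0814)/(2πk) = 0.1691/(2π·52.3) = 5.147×10^-4 m·K/W
  R'_vermiculite board = ln(0.159/0.0964)/(2πk) = 0.5004/(2π·0.0570) = 1.397 m·K/W
  R'_ceramic fibre blanket = ln(0.233/0.159)/(2πk) = 0.3821/(2π·0.0742) = 0.8197 m·K/W
ΣR = 5.147×10^-4 + 1.397 + 0.8197 = 2.217 m·K/W
Q' = ΔT/ΣR = (303 °C − 19.5 °C)/2.217 = 127.9 W/m
From the inner boundary to the vermiculite board/ceramic fibre blanket interface, ΣR_partial = 1.398 m·K/W.
T_interface = T_in − Q'·ΣR_partial = 303 °C − (127.9)(1.398) = 124 °C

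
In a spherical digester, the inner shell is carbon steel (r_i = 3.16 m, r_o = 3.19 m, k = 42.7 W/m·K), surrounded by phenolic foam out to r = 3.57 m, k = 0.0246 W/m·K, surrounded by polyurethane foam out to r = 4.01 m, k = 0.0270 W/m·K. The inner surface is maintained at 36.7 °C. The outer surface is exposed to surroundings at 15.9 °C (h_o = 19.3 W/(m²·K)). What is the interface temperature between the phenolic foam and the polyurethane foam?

Series thermal resistances, inner to outer:
  R_carbon steel = (1/3.16 − 1/3.19)/(4πk) = 0.002976/(4π·42.7) = 5.546×10^-6 K/W
  R_phenolic foam = (1/3.19 − 1/3.57)/(4πk) = 0.03337/(4π·0.0246) = 0.1079 K/W
  R_polyurethane foam = (1/3.57 − 1/4.01)/(4πk) = 0.03074/(4π·0.0270) = 0.09059 K/W
  R_conv,out = 1/(4πr²h) = 1/(4π·4.01²·19.3) = 2.564×10^-4 K/W
ΣR = 5.546×10^-6 + 0.1079 + 0.09059 + 2.564×10^-4 = 0.1988 K/W
Q = ΔT/ΣR = (36.7 °C − 15.9 °C)/0.1988 = 104.6 W
From the inner boundary to the phenolic foam/polyurethane foam interface, ΣR_partial = 0.1079 K/W.
T_interface = T_in − Q·ΣR_partial = 36.7 °C − (104.6)(0.1079) = 25.4 °C

T = 25.4 °C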